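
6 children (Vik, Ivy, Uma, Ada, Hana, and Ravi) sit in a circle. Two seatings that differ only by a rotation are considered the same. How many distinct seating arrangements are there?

Around a circle, 6 distinct people have 6!/6 = (5)! = 120 rotationally distinct seatings.

120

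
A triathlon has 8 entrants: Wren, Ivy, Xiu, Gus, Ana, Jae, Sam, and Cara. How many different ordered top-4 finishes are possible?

1680

This is an ordered selection of 4 from 8: P(8,4).
That gives 8 × 7 × 6 × 5 = 1680.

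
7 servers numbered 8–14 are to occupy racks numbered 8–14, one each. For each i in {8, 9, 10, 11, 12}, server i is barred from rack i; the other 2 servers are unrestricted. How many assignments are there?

Let Aᵢ (for 8 ≤ i ≤ 12) be the placements that put server i in its forbidden rack. Any j of these fix j positions, leaving (7−j)! ways to fill the rest, and there are C(5,j) ways to pick which j.
By inclusion–exclusion, the number of valid placements is Σ_{j=0}^{5} (−1)^j C(5,j)·(7−j)!.
Computing: 5040 − 3600 + 1200 − 240 + 30 − 2 = 2428.

2428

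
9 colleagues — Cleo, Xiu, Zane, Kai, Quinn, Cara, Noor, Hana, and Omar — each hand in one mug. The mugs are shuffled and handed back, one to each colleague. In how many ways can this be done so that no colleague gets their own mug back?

Count assignments avoiding every fixed point. For any j of the 9 colleagues fixed to their own mug, the other 9−j can be arranged in (9−j)! ways.
By inclusion–exclusion this is Σ_{j=0}^{9} (−1)^j C(9,j)·(9−j)!.
Computing: 362880 − 362880 + 181440 − 60480 + 15120 − 3024 + 504 − 72 + 9 − 1 = 133496.

133496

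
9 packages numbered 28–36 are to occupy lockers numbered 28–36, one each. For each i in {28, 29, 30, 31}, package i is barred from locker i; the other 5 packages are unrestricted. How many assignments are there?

229080

Let Aᵢ (for 28 ≤ i ≤ 31) be the placements that put package i in its forbidden locker. Any j of these fix j positions, leaving (9−j)! ways to fill the rest, and there are C(4,j) ways to pick which j.
By inclusion–exclusion, the number of valid placements is Σ_{j=0}^{4} (−1)^j C(4,j)·(9−j)!.
Computing: 362880 − 161280 + 30240 − 2880 + 120 = 229080.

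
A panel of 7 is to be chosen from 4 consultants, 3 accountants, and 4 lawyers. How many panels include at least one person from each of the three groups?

Unrestricted: C(11,7) = 330 ways to pick any 7 of the 11.
Selections missing a whole group: no consultants → C(7,7) = 1; no accountants → C(8,7) = 8; no lawyers → C(7,7) = 1.
Add back selections omitting two groups (i.e. drawn from a single group): C(4,7) + C(3,7) + C(4,7) = 0.
By inclusion–exclusion: 330 − 10 + 0 = 320.

320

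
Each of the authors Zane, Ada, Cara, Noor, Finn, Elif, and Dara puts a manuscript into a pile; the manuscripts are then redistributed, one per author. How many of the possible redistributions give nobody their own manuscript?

Count assignments avoiding every fixed point. For any j of the 7 authors fixed to their own manuscript, the other 7−j can be arranged in (7−j)! ways.
By inclusion–exclusion this is Σ_{j=0}^{7} (−1)^j C(7,j)·(7−j)!.
Computing: 5040 − 5040 + 2520 − 840 + 210 − 42 + 7 − 1 = 1854.

1854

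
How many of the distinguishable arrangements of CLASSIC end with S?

With the last slot taken by S, it remains to arrange the other 6 letters (CLASIC).
Those 6 letters have C appearing twice, giving (6)!/(2!) = 360.

360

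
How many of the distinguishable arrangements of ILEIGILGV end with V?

1680

With the last slot taken by V, it remains to arrange the other 8 letters (ILEIGILG).
Those 8 letters have G appearing twice, I appearing 3 times, and L appearing twice, giving (8)!/(3!·2!·2!) = 1680.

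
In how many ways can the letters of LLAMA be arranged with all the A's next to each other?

12

Treat the 2 copies of A as a single block. The multiset to arrange is then {AA, L, L, M}, 4 items in all.
That gives (4)!/(2!) = 12 arrangements.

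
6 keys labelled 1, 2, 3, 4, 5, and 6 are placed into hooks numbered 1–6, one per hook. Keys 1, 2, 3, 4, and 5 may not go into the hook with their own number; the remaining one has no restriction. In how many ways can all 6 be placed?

309

Let Aᵢ (for 1 ≤ i ≤ 5) be the placements that put key i in its forbidden hook. Any j of these fix j positions, leaving (6−j)! ways to fill the rest, and there are C(5,j) ways to pick which j.
By inclusion–exclusion, the number of valid placements is Σ_{j=0}^{5} (−1)^j C(5,j)·(6−j)!.
Computing: 720 − 600 + 240 − 60 + 10 − 1 = 309.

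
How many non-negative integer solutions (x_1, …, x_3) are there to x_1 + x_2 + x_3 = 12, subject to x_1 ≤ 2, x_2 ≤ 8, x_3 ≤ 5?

By stars and bars, unrestricted non-negative solutions to x_1+…+x_3 = 12 number C(12+2,2) = 91.
Subtract solutions that violate a single cap (substitute x_i' = x_i − (cap_i+1)): x_1 ≥ 3 gives C(11,2) = 55; x_2 ≥ 9 gives C(5,2) = 10; x_3 ≥ 6 gives C(8,2) = 28. Together 93.
Add back pairs where two caps are both exceeded: 1 + 10 + 0 = 11.
By inclusion–exclusion the count is 91 − 93 + 11 = 9.

9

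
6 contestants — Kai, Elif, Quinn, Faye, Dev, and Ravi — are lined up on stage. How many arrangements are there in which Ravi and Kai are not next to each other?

480

Of the 6! = 720 arrangements, those with Ravi and Kai adjacent number 2 × 5! = 240 (treat the pair as a block with 2 internal orders).
So 720 − 240 = 480 arrangements keep them apart.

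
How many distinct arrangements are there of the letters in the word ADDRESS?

Letter multiplicities in ADDRESS: A×1, D×2, E×1, R×1, S×2.
Dividing 7! = 5040 by 2!·2! = 4 for the repeated letters gives 1260.

1260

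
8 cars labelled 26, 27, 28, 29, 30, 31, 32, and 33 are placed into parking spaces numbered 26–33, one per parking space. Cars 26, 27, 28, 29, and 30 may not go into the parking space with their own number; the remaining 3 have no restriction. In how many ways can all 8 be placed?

21234

Let Aᵢ (for 26 ≤ i ≤ 30) be the placements that put car i in its forbidden parking space. Any j of these fix j positions, leaving (8−j)! ways to fill the rest, and there are C(5,j) ways to pick which j.
By inclusion–exclusion, the number of valid placements is Σ_{j=0}^{5} (−1)^j C(5,j)·(8−j)!.
Computing: 40320 − 25200 + 7200 − 1200 + 120 − 6 = 21234.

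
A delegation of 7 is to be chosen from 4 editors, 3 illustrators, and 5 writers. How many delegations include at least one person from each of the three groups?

Total 7-person selections from all 12: C(12,7) = 792.
Subtract selections that omit an entire group: no editors → C(8,7) = 8; no illustrators → C(9,7) = 36; no writers → C(7,7) = 1.
Add back selections omitting two groups (i.e. drawn from a single group): C(4,7) + C(3,7) + C(5,7) = 0.
By inclusion–exclusion: 792 − 45 + 0 = 747.

747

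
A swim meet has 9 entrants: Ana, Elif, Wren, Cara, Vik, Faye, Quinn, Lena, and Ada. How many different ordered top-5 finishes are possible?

There are 9 choices for 1st place, 8 for 2nd, and so on down to 5 for position 5.
That gives 9 × 8 × 7 × 6 × 5 = 15120.

15120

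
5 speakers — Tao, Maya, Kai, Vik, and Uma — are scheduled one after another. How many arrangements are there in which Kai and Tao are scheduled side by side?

48

Treat {Kai, Tao} as a single unit. There are 4 units to order, and the pair itself can be ordered 2 ways.
That gives 2 × 4! = 2 × 24 = 48.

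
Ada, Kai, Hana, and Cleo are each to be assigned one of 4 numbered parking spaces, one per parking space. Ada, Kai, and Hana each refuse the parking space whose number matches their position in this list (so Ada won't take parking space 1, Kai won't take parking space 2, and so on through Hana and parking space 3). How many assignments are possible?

Let Aᵢ (for i ∈ {1, 2, 3}) be the placements that put person i in their forbidden parking space. Any j of these fix j positions, leaving (4−j)! ways to fill the rest, and there are C(3,j) ways to pick which j.
By inclusion–exclusion, the number of valid placements is Σ_{j=0}^{3} (−1)^j C(3,j)·(4−j)!.
Computing: 24 − 18 + 6 − 1 = 11.

11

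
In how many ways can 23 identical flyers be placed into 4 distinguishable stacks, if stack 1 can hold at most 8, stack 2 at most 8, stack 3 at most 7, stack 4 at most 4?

Ignoring the caps, the number of non-negative solutions to x_1+…+x_4 = 23 is C(26,3) = 2600.
Subtract solutions that violate a single cap (substitute x_i' = x_i − (cap_i+1)): x_1 ≥ 9 gives C(17,3) = 680; x_2 ≥ 9 gives C(17,3) = 680; x_3 ≥ 8 gives C(18,3) = 816; x_4 ≥ 5 gives C(21,3) = 1330. Together 3506.
Add back pairs where two caps are both exceeded: 56 + 84 + 220 + 84 + 220 + 286 = 950.
Subtract triples: 0 + 1 + 4 + 4 = 9.
By inclusion–exclusion the count is 2600 − 3506 + 950 − 9 = 35.

35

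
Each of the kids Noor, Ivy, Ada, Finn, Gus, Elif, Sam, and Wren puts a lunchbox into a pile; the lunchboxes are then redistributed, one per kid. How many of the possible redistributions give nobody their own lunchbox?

14833

Let Aᵢ be the assignments in which kid i gets their own lunchbox. We want the size of the complement of A₁∪…∪A_8.
By inclusion–exclusion this is Σ_{j=0}^{8} (−1)^j C(8,j)·(8−j)!.
Computing: 40320 − 40320 + 20160 − 6720 + 1680 − 336 + 56 − 8 + 1 = 14833.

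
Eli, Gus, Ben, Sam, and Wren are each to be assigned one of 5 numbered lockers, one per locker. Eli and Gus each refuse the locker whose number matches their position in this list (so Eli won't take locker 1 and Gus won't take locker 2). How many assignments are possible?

78

Let Aᵢ (for i ∈ {1, 2}) be the placements that put person i in their forbidden locker. Any j of these fix j positions, leaving (5−j)! ways to fill the rest, and there are C(2,j) ways to pick which j.
By inclusion–exclusion, the number of valid placements is Σ_{j=0}^{2} (−1)^j C(2,j)·(5−j)!.
Computing: 120 − 48 + 6 = 78.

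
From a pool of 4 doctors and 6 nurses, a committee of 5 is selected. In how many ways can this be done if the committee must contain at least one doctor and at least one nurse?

246

Unrestricted: C(10,5) = 252 ways to pick any 5 of the 10.
Selections missing a whole group: no doctors → C(6,5) = 6; no nurses → C(4,5) = 0.
Both groups omitted at once is impossible, so 252 − 6 = 246.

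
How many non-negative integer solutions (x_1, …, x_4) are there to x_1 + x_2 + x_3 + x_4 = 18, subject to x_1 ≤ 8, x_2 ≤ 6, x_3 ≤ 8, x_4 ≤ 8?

339

Ignoring the caps, the number of non-negative solutions to x_1+…+x_4 = 18 is C(21,3) = 1330.
Subtract solutions that violate a single cap (substitute x_i' = x_i − (cap_i+1)): x_1 ≥ 9 gives C(12,3) = 220; x_2 ≥ 7 gives C(14,3) = 364; x_3 ≥ 9 gives C(12,3) = 220; x_4 ≥ 9 gives C(12,3) = 220. Together 1024.
Add back pairs where two caps are both exceeded: 10 + 1 + 1 + 10 + 10 + 1 = 33.
By inclusion–exclusion the count is 1330 − 1024 + 33 = 339.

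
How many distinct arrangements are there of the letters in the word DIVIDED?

The 7 letters of DIVIDED have repeats: D appearing 3 times and I appearing twice.
Dividing 7! = 5040 by 3!·2! = 12 for the repeated letters gives 420.

420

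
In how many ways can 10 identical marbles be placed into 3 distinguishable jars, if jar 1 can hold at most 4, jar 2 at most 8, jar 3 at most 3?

By stars and bars, unrestricted non-negative solutions to x_1+…+x_3 = 10 number C(10+2,2) = 66.
Subtract solutions that violate a single cap (substitute x_i' = x_i − (cap_i+1)): x_1 ≥ 5 gives C(7,2) = 21; x_2 ≥ 9 gives C(3,2) = 3; x_3 ≥ 4 gives C(8,2) = 28. Together 52.
Add back pairs where two caps are both exceeded: 0 + 3 + 0 = 3.
By inclusion–exclusion the count is 66 − 52 + 3 = 17.

17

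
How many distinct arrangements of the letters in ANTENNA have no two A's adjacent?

Total arrangements of ANTENNA: 7!/(3!·2!) = 420.
If the two A's are adjacent, glue them into one block, leaving 6 items to arrange: (6)!/(3!) = 120 ways.
Subtracting, 420 − 120 = 300 arrangements keep the A's apart.

300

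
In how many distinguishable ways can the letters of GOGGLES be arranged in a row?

GOGGLES has 7 letters with G appearing 3 times.
So there are 7! / (3!) = 840 distinguishable arrangements.

840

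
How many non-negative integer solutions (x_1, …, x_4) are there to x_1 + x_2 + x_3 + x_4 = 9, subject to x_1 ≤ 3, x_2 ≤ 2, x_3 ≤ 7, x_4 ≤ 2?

By stars and bars, unrestricted non-negative solutions to x_1+…+x_4 = 9 number C(9+3,3) = 220.
Subtract solutions that violate a single cap (substitute x_i' = x_i − (cap_i+1)): x_1 ≥ 4 gives C(8,3) = 56; x_2 ≥ 3 gives C(9,3) = 84; x_3 ≥ 8 gives C(4,3) = 4; x_4 ≥ 3 gives C(9,3) = 84. Together 228.
Add back pairs where two caps are both exceeded: 10 + 0 + 10 + 0 + 20 + 0 = 40.
By inclusion–exclusion the count is 220 − 228 + 40 = 32.

32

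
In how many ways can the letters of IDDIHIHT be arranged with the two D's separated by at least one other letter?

There are 8!/(3!·2!·2!) = 1680 arrangements of IDDIHIHT in total.
Arrangements with the D's together: treat DD as one letter, giving (7)!/(3!·2!) = 420.
Hence 1680 − 420 = 1260.

1260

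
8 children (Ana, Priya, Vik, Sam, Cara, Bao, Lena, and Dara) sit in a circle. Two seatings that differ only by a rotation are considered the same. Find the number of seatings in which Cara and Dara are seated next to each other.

1440

Treat {Cara, Dara} as one unit (2 internal orders) and seat the resulting 7 units around the table: (6)! circular arrangements.
So 2 × (6)! = 2 × 720 = 1440.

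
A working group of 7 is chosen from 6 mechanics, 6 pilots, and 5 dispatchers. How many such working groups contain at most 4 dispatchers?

Split by how many dispatchers are chosen (0 through 4).
Sum: C(5,0)·C(12,7) + C(5,1)·C(12,6) + C(5,2)·C(12,5) + C(5,3)·C(12,4) + C(5,4)·C(12,3) = 792 + 4620 + 7920 + 4950 + 1100 = 19382.

19382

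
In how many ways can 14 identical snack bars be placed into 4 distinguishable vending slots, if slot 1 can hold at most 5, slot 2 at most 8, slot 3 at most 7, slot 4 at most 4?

181

Ignoring the caps, the number of non-negative solutions to x_1+…+x_4 = 14 is C(17,3) = 680.
Subtract solutions that violate a single cap (substitute x_i' = x_i − (cap_i+1)): x_1 ≥ 6 gives C(11,3) = 165; x_2 ≥ 9 gives C(8,3) = 56; x_3 ≥ 8 gives C(9,3) = 84; x_4 ≥ 5 gives C(12,3) = 220. Together 525.
Add back pairs where two caps are both exceeded: 0 + 1 + 20 + 0 + 1 + 4 = 26.
By inclusion–exclusion the count is 680 − 525 + 26 = 181.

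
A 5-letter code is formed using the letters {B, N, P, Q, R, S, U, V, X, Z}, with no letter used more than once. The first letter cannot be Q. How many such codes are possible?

27216

The first letter has 10−1 = 9 choices (anything except Q).
The remaining 4 letters are filled from the other 9 symbols without repetition: 9 × 8 × 7 × 6 = 3024.
Total: 9 × 3024 = 27216.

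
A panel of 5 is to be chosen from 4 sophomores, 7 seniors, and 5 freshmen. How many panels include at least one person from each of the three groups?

3010

Unrestricted: C(16,5) = 4368 ways to pick any 5 of the 16.
Selections missing a whole group: no sophomores → C(12,5) = 792; no seniors → C(9,5) = 126; no freshmen → C(11,5) = 462.
Add back selections omitting two groups (i.e. drawn from a single group): C(4,5) + C(7,5) + C(5,5) = 22.
By inclusion–exclusion: 4368 − 1380 + 22 = 3010.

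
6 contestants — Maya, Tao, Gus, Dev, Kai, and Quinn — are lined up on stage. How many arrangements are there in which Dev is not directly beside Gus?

Of the 6! = 720 arrangements, those with Dev and Gus adjacent number 2 × 5! = 240 (treat the pair as a block with 2 internal orders).
So 720 − 240 = 480 arrangements keep them apart.

480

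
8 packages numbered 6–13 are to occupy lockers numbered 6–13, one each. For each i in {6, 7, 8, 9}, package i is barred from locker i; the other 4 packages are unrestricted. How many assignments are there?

24024

Let Aᵢ (for 6 ≤ i ≤ 9) be the placements that put package i in its forbidden locker. Any j of these fix j positions, leaving (8−j)! ways to fill the rest, and there are C(4,j) ways to pick which j.
By inclusion–exclusion, the number of valid placements is Σ_{j=0}^{4} (−1)^j C(4,j)·(8−j)!.
Computing: 40320 − 20160 + 4320 − 480 + 24 = 24024.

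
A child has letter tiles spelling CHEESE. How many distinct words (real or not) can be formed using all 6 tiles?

120

Letter multiplicities in CHEESE: C×1, E×3, H×1, S×1.
The number of distinct arrangements is 6!/(3!) = 720/6 = 120.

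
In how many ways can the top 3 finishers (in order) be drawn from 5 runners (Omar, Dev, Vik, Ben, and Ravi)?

This is an ordered selection of 3 from 5: P(5,3).
That gives 5 × 4 × 3 = 60.

60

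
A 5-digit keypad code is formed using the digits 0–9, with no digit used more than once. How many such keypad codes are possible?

With no repetition, fill the 5 digits in order: 10 choices, then 9, down to 6.
10 × 9 × 8 × 7 × 6 = 30240.

30240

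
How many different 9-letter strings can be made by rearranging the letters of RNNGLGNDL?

RNNGLGNDL has 9 letters with G appearing twice, L appearing twice, and N appearing 3 times.
The number of distinct arrangements is 9!/(3!·2!·2!) = 362880/24 = 15120.

15120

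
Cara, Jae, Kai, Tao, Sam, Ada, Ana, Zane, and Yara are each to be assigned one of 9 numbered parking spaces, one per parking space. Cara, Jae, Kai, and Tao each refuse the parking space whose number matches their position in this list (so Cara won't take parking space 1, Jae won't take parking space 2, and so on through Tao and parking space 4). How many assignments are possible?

229080

Let Aᵢ (for 1 ≤ i ≤ 4) be the placements that put person i in their forbidden parking space. Any j of these fix j positions, leaving (9−j)! ways to fill the rest, and there are C(4,j) ways to pick which j.
By inclusion–exclusion, the number of valid placements is Σ_{j=0}^{4} (−1)^j C(4,j)·(9−j)!.
Computing: 362880 − 161280 + 30240 − 2880 + 120 = 229080.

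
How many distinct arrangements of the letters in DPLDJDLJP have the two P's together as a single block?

Treat the 2 copies of P as a single block. The multiset to arrange is then {PP, D, D, D, J, J, L, L}, 8 items in all.
That gives (8)!/(3!·2!·2!) = 1680 arrangements.

1680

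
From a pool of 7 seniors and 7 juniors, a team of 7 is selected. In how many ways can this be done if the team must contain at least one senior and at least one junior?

With no constraint there are C(14,7) = 3432 possible selections.
Subtract selections that omit an entire group: no seniors → C(7,7) = 1; no juniors → C(7,7) = 1.
Both groups omitted at once is impossible, so 3432 − 2 = 3430.

3430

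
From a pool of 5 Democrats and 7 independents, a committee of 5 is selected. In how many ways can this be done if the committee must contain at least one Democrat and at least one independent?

770

With no constraint there are C(12,5) = 792 possible selections.
Selections missing a whole group: no Democrats → C(7,5) = 21; no independents → C(5,5) = 1.
Both groups omitted at once is impossible, so 792 − 22 = 770.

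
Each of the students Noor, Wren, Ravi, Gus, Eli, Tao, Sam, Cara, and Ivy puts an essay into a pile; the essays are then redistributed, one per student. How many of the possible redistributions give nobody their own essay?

133496

Count assignments avoiding every fixed point. For any j of the 9 students fixed to their own essay, the other 9−j can be arranged in (9−j)! ways.
By inclusion–exclusion this is Σ_{j=0}^{9} (−1)^j C(9,j)·(9−j)!.
Computing: 362880 − 362880 + 181440 − 60480 + 15120 − 3024 + 504 − 72 + 9 − 1 = 133496.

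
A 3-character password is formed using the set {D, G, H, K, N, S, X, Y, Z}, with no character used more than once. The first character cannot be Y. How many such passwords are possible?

448

The first character has 9−1 = 8 choices (anything except Y).
The remaining 2 characters are filled from the other 8 symbols without repetition: 8 × 7 = 56.
Total: 8 × 56 = 448.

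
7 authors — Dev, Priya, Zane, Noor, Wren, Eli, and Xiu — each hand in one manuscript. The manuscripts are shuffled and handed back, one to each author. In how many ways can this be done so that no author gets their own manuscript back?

Let Aᵢ be the assignments in which author i gets their own manuscript. We want the size of the complement of A₁∪…∪A_7.
By inclusion–exclusion this is Σ_{j=0}^{7} (−1)^j C(7,j)·(7−j)!.
Computing: 5040 − 5040 + 2520 − 840 + 210 − 42 + 7 − 1 = 1854.

1854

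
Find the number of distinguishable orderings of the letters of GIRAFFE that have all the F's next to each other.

720

Treat the 2 copies of F as a single block. The multiset to arrange is then {FF, A, E, G, I, R}, 6 items in all.
All 6 items are distinct, so there are (6)! = 720 arrangements.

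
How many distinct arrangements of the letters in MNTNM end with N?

12

Fix N in the last position and arrange the remaining 4 letters.
Those 4 letters have M appearing twice, giving (4)!/(2!) = 12.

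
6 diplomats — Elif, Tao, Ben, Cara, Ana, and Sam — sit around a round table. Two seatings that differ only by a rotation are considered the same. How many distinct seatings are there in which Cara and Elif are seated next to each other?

Glue Cara and Elif into a block (2 internal orders). Seating 5 units around a circle gives (4)! arrangements.
So 2 × (4)! = 2 × 24 = 48.

48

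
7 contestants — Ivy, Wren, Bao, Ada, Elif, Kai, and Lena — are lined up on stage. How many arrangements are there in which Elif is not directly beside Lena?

3600

There are 7! = 5040 arrangements in all. If Elif and Lena are adjacent, merging them into one block gives 2·(6)! = 1440 arrangements.
So 5040 − 1440 = 3600 arrangements keep them apart.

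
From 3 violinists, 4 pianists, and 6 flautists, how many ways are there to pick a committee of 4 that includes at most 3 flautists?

Split by how many flautists are chosen (0 through 3).
Sum: C(6,0)·C(7,4) + C(6,1)·C(7,3) + C(6,2)·C(7,2) + C(6,3)·C(7,1) = 35 + 210 + 315 + 140 = 700.

700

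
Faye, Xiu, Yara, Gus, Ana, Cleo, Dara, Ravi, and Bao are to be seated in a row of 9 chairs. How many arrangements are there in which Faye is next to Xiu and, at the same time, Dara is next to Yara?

Treat {Faye,Xiu} as one block (2 orders) and {Dara,Yara} as another (2 orders).
That leaves 7 units to arrange: 2 × 2 × 7! = 4 × 5040 = 20160.

20160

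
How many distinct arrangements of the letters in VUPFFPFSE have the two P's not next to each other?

23520

There are 9!/(3!·2!) = 30240 arrangements of VUPFFPFSE in total.
Arrangements with the P's together: treat PP as one letter, giving (8)!/(3!) = 6720.
Subtracting, 30240 − 6720 = 23520 arrangements keep the P's apart.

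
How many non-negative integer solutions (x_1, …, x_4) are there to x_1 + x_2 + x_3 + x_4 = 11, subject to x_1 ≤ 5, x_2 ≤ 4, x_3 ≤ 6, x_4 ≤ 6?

Without the upper bounds there are C(14,3) = 364 ways to split 11 among 4 variables.
Subtract solutions that violate a single cap (substitute x_i' = x_i − (cap_i+1)): x_1 ≥ 6 gives C(8,3) = 56; x_2 ≥ 5 gives C(9,3) = 84; x_3 ≥ 7 gives C(7,3) = 35; x_4 ≥ 7 gives C(7,3) = 35. Together 210.
Add back pairs where two caps are both exceeded: 1 + 0 + 0 + 0 + 0 + 0 = 1.
By inclusion–exclusion the count is 364 − 210 + 1 = 155.

155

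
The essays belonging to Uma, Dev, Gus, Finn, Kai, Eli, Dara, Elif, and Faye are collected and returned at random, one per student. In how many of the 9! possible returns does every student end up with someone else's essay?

133496

Count assignments avoiding every fixed point. For any j of the 9 students fixed to their own essay, the other 9−j can be arranged in (9−j)! ways.
By inclusion–exclusion this is Σ_{j=0}^{9} (−1)^j C(9,j)·(9−j)!.
Computing: 362880 − 362880 + 181440 − 60480 + 15120 − 3024 + 504 − 72 + 9 − 1 = 133496.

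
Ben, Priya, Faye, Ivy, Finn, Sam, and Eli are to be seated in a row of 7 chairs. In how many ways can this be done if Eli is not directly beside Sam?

Of the 7! = 5040 arrangements, those with Eli and Sam adjacent number 2 × 6! = 1440 (treat the pair as a block with 2 internal orders).
So 5040 − 1440 = 3600 arrangements keep them apart.

3600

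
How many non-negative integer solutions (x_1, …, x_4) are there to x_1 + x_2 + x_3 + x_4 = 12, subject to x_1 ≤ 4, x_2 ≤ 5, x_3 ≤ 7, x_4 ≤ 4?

114

By stars and bars, unrestricted non-negative solutions to x_1+…+x_4 = 12 number C(12+3,3) = 455.
Subtract solutions that violate a single cap (substitute x_i' = x_i − (cap_i+1)): x_1 ≥ 5 gives C(10,3) = 120; x_2 ≥ 6 gives C(9,3) = 84; x_3 ≥ 8 gives C(7,3) = 35; x_4 ≥ 5 gives C(10,3) = 120. Together 359.
Add back pairs where two caps are both exceeded: 4 + 0 + 10 + 0 + 4 + 0 = 18.
By inclusion–exclusion the count is 455 − 359 + 18 = 114.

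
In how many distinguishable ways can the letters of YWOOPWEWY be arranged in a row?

15120

Letter multiplicities in YWOOPWEWY: E×1, O×2, P×1, W×3, Y×2.
So there are 9! / (3!·2!·2!) = 15120 distinguishable arrangements.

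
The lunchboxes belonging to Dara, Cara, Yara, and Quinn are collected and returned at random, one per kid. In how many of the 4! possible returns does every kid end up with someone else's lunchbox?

9

Let Aᵢ be the assignments in which kid i gets their own lunchbox. We want the size of the complement of A₁∪…∪A_4.
By inclusion–exclusion this is Σ_{j=0}^{4} (−1)^j C(4,j)·(4−j)!.
Computing: 24 − 24 + 12 − 4 + 1 = 9.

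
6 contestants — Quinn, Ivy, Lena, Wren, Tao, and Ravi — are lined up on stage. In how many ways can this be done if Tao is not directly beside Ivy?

There are 6! = 720 arrangements in all. If Tao and Ivy are adjacent, merging them into one block gives 2·(5)! = 240 arrangements.
So 720 − 240 = 480 arrangements keep them apart.

480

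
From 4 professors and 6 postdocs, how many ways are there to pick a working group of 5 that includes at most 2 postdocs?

Split by how many postdocs are chosen (0 through 2).
Sum: C(6,0)·C(4,5) + C(6,1)·C(4,4) + C(6,2)·C(4,3) = 0 + 6 + 60 = 66.

66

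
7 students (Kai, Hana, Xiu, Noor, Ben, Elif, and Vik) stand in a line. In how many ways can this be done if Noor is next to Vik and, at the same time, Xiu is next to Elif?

480

Treat {Noor,Vik} as one block (2 orders) and {Xiu,Elif} as another (2 orders).
That leaves 5 units to arrange: 2 × 2 × 5! = 4 × 120 = 480.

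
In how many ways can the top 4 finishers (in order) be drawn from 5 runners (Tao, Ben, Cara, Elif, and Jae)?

120

This is an ordered selection of 4 from 5: P(5,4).
That gives 5 × 4 × 3 × 2 = 120.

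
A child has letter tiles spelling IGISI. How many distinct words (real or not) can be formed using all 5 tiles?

20

The 5 letters of IGISI have repeats: I appearing 3 times.
So there are 5! / (3!) = 20 distinguishable arrangements.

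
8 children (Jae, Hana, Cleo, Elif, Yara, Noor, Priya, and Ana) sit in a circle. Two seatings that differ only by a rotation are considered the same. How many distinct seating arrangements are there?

5040

Around a circle, 8 distinct people have 8!/8 = (7)! = 5040 rotationally distinct seatings.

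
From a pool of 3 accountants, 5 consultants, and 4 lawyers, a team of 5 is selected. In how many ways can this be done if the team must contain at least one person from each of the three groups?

590

Unrestricted: C(12,5) = 792 ways to pick any 5 of the 12.
Subtract selections that omit an entire group: no accountants → C(9,5) = 126; no consultants → C(7,5) = 21; no lawyers → C(8,5) = 56.
Add back selections omitting two groups (i.e. drawn from a single group): C(3,5) + C(5,5) + C(4,5) = 1.
By inclusion–exclusion: 792 − 203 + 1 = 590.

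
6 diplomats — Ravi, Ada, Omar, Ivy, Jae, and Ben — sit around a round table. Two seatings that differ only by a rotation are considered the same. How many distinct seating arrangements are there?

Around a circle, 6 distinct people have 6!/6 = (5)! = 120 rotationally distinct seatings.

120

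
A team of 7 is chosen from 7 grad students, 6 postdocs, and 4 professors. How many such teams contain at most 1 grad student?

Split by how many grad students are chosen (0 through 1).
Sum: C(7,0)·C(10,7) + C(7,1)·C(10,6) = 120 + 1470 = 1590.

1590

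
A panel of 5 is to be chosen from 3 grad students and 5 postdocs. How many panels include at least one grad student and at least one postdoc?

55

Unrestricted: C(8,5) = 56 ways to pick any 5 of the 8.
Selections missing a whole group: no grad students → C(5,5) = 1; no postdocs → C(3,5) = 0.
Both groups omitted at once is impossible, so 56 − 1 = 55.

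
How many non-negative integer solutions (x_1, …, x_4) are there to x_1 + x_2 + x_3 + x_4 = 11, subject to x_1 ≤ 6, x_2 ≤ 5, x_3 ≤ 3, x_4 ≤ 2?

Ignoring the caps, the number of non-negative solutions to x_1+…+x_4 = 11 is C(14,3) = 364.
Subtract solutions that violate a single cap (substitute x_i' = x_i − (cap_i+1)): x_1 ≥ 7 gives C(7,3) = 35; x_2 ≥ 6 gives C(8,3) = 56; x_3 ≥ 4 gives C(10,3) = 120; x_4 ≥ 3 gives C(11,3) = 165. Together 376.
Add back pairs where two caps are both exceeded: 0 + 1 + 4 + 4 + 10 + 35 = 54.
By inclusion–exclusion the count is 364 − 376 + 54 = 42.

42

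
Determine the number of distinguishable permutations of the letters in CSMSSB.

The 6 letters of CSMSSB have repeats: S appearing 3 times.
The number of distinct arrangements is 6!/(3!) = 720/6 = 120.

120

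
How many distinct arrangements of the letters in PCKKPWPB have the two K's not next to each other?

There are 8!/(3!·2!) = 3360 arrangements of PCKKPWPB in total.
If the two K's are adjacent, glue them into one block, leaving 7 items to arrange: (7)!/(3!) = 840 ways.
Subtracting, 3360 − 840 = 2520 arrangements keep the K's apart.

2520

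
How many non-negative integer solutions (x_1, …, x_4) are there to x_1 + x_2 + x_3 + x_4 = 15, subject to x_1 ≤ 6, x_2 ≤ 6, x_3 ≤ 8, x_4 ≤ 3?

By stars and bars, unrestricted non-negative solutions to x_1+…+x_4 = 15 number C(15+3,3) = 816.
Subtract solutions that violate a single cap (substitute x_i' = x_i − (cap_i+1)): x_1 ≥ 7 gives C(11,3) = 165; x_2 ≥ 7 gives C(11,3) = 165; x_3 ≥ 9 gives C(9,3) = 84; x_4 ≥ 4 gives C(14,3) = 364. Together 778.
Add back pairs where two caps are both exceeded: 4 + 0 + 35 + 0 + 35 + 10 = 84.
By inclusion–exclusion the count is 816 − 778 + 84 = 122.

122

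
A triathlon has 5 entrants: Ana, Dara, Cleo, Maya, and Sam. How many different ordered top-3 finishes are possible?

60

There are 5 choices for 1st place, 4 for 2nd, and 3 for 3rd.
That gives 5 × 4 × 3 = 60.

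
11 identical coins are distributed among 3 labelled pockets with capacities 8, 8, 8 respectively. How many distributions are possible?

By stars and bars, unrestricted non-negative solutions to x_1+…+x_3 = 11 number C(11+2,2) = 78.
Subtract solutions that violate a single cap (substitute x_i' = x_i − (cap_i+1)): x_1 ≥ 9 gives C(4,2) = 6; x_2 ≥ 9 gives C(4,2) = 6; x_3 ≥ 9 gives C(4,2) = 6. Together 18.
No two caps can be exceeded simultaneously, so the pair terms are all 0.
By inclusion–exclusion the count is 78 − 18 + 0 = 60.

60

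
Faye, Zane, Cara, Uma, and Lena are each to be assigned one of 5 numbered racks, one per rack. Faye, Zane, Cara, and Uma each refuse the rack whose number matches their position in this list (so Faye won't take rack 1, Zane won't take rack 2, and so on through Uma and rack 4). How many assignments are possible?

Let Aᵢ (for 1 ≤ i ≤ 4) be the placements that put person i in their forbidden rack. Any j of these fix j positions, leaving (5−j)! ways to fill the rest, and there are C(4,j) ways to pick which j.
By inclusion–exclusion, the number of valid placements is Σ_{j=0}^{4} (−1)^j C(4,j)·(5−j)!.
Computing: 120 − 96 + 36 − 8 + 1 = 53.

53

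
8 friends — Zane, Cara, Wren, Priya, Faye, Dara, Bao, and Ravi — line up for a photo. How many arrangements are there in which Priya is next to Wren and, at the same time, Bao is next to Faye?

2880

Treat {Priya,Wren} as one block (2 orders) and {Bao,Faye} as another (2 orders).
That leaves 6 units to arrange: 2 × 2 × 6! = 4 × 720 = 2880.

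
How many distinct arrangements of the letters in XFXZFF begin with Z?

10

With the first slot taken by Z, it remains to arrange the other 5 letters (XFXFF).
Those 5 letters have F appearing 3 times and X appearing twice, giving (5)!/(3!·2!) = 10.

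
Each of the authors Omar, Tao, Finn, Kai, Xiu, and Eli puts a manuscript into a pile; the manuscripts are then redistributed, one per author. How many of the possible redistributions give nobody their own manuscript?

265

Count assignments avoiding every fixed point. For any j of the 6 authors fixed to their own manuscript, the other 6−j can be arranged in (6−j)! ways.
By inclusion–exclusion this is Σ_{j=0}^{6} (−1)^j C(6,j)·(6−j)!.
Computing: 720 − 720 + 360 − 120 + 30 − 6 + 1 = 265.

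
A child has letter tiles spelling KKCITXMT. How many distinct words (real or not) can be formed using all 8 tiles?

The 8 letters of KKCITXMT have repeats: K appearing twice and T appearing twice.
So there are 8! / (2!·2!) = 10080 distinguishable arrangements.

10080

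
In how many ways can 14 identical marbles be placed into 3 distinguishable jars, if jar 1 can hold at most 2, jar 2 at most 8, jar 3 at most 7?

By stars and bars, unrestricted non-negative solutions to x_1+…+x_3 = 14 number C(14+2,2) = 120.
Subtract solutions that violate a single cap (substitute x_i' = x_i − (cap_i+1)): x_1 ≥ 3 gives C(13,2) = 78; x_2 ≥ 9 gives C(7,2) = 21; x_3 ≥ 8 gives C(8,2) = 28. Together 127.
Add back pairs where two caps are both exceeded: 6 + 10 + 0 = 16.
By inclusion–exclusion the count is 120 − 127 + 16 = 9.

9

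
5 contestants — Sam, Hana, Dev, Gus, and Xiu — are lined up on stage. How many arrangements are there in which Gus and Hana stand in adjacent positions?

Place the 3 others and the Gus-Hana pair as 4 objects in a line; the pair has 2 internal arrangements.
So the count is 2·(4)! = 48.

48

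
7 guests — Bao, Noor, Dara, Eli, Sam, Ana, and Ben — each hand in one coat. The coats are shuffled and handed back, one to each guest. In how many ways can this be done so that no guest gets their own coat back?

This is the derangement count D_7: permutations of 7 items with no fixed point.
By inclusion–exclusion this is Σ_{j=0}^{7} (−1)^j C(7,j)·(7−j)!.
Computing: 5040 − 5040 + 2520 − 840 + 210 − 42 + 7 − 1 = 1854.

1854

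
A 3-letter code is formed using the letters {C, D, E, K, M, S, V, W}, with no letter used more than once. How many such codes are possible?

With no repetition, fill the 3 letters in order: 8 choices, then 7, down to 6.
That product is 8 × 7 × 6 = 336.

336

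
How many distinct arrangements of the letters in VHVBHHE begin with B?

60

Fix B in the first position and arrange the remaining 6 letters.
Those 6 letters have H appearing 3 times and V appearing twice, giving (6)!/(3!·2!) = 60.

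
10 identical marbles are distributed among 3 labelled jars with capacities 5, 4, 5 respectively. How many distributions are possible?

15

Without the upper bounds there are C(12,2) = 66 ways to split 10 among 3 jars.
Subtract solutions that violate a single cap (substitute x_i' = x_i − (cap_i+1)): x_1 ≥ 6 gives C(6,2) = 15; x_2 ≥ 5 gives C(7,2) = 21; x_3 ≥ 6 gives C(6,2) = 15. Together 51.
No two caps can be exceeded simultaneously, so the pair terms are all 0.
By inclusion–exclusion the count is 66 − 51 + 0 = 15.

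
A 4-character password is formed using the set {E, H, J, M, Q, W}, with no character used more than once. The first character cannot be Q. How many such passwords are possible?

The first character has 6−1 = 5 choices (anything except Q).
The remaining 3 characters are filled from the other 5 symbols without repetition: 5 × 4 × 3 = 60.
Total: 5 × 60 = 300.

300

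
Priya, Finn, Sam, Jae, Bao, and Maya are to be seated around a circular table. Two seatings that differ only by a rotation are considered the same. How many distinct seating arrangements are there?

Fix one person's seat to break rotational symmetry; the remaining 5 people can be arranged in (5)! = 120 ways.

120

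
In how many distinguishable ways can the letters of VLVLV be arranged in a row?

10

VLVLV has 5 letters with L appearing twice and V appearing 3 times.
Dividing 5! = 120 by 3!·2! = 12 for the repeated letters gives 10.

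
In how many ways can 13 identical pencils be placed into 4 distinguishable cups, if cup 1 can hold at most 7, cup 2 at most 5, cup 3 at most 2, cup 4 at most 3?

Ignoring the caps, the number of non-negative solutions to x_1+…+x_4 = 13 is C(16,3) = 560.
Subtract solutions that violate a single cap (substitute x_i' = x_i − (cap_i+1)): x_1 ≥ 8 gives C(8,3) = 56; x_2 ≥ 6 gives C(10,3) = 120; x_3 ≥ 3 gives C(13,3) = 286; x_4 ≥ 4 gives C(12,3) = 220. Together 682.
Add back pairs where two caps are both exceeded: 0 + 10 + 4 + 35 + 20 + 84 = 153.
Subtract triples: 0 + 0 + 0 + 1 = 1.
By inclusion–exclusion the count is 560 − 682 + 153 − 1 = 30.

30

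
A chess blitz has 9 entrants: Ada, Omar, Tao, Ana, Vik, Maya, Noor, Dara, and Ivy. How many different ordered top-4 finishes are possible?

This is an ordered selection of 4 from 9: P(9,4).
That gives 9 × 8 × 7 × 6 = 3024.

3024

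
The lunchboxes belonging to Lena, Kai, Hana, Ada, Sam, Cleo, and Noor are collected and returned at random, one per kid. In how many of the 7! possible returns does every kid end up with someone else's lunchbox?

This is the derangement count D_7: permutations of 7 items with no fixed point.
By inclusion–exclusion this is Σ_{j=0}^{7} (−1)^j C(7,j)·(7−j)!.
Computing: 5040 − 5040 + 2520 − 840 + 210 − 42 + 7 − 1 = 1854.

1854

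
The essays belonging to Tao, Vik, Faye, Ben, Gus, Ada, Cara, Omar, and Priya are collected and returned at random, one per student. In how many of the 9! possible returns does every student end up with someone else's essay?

Count assignments avoiding every fixed point. For any j of the 9 students fixed to their own essay, the other 9−j can be arranged in (9−j)! ways.
By inclusion–exclusion this is Σ_{j=0}^{9} (−1)^j C(9,j)·(9−j)!.
Computing: 362880 − 362880 + 181440 − 60480 + 15120 − 3024 + 504 − 72 + 9 − 1 = 133496.

133496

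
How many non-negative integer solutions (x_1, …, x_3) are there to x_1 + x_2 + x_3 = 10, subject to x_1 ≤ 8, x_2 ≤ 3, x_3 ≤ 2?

9

Without the upper bounds there are C(12,2) = 66 ways to split 10 among 3 variables.
Subtract solutions that violate a single cap (substitute x_i' = x_i − (cap_i+1)): x_1 ≥ 9 gives C(3,2) = 3; x_2 ≥ 4 gives C(8,2) = 28; x_3 ≥ 3 gives C(9,2) = 36. Together 67.
Add back pairs where two caps are both exceeded: 0 + 0 + 10 = 10.
By inclusion–exclusion the count is 66 − 67 + 10 = 9.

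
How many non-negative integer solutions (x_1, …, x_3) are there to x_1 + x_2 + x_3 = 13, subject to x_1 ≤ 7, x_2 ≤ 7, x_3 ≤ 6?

35

By stars and bars, unrestricted non-negative solutions to x_1+…+x_3 = 13 number C(13+2,2) = 105.
Subtract solutions that violate a single cap (substitute x_i' = x_i − (cap_i+1)): x_1 ≥ 8 gives C(7,2) = 21; x_2 ≥ 8 gives C(7,2) = 21; x_3 ≥ 7 gives C(8,2) = 28. Together 70.
No two caps can be exceeded simultaneously, so the pair terms are all 0.
By inclusion–exclusion the count is 105 − 70 + 0 = 35.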